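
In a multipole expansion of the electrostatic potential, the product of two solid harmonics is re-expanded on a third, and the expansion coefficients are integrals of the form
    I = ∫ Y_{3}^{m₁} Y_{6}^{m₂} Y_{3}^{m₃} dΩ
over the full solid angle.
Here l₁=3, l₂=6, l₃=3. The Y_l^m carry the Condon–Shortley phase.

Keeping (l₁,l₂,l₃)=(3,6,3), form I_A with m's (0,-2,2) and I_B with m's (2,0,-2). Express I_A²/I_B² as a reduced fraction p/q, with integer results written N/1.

56/9

Shared (l₁,l₂,l₃)=(3,6,3): N and (l;000)² cancel in I_A²/I_B².
A: Δ = 6!·0!·6!/13! = 1/12012; Racah Σ t=3..3: t=3:−1/4320 = -1/4320; ⇒ 3j(3 6 3; 0 -2 2)² = 8/429, sgn +1
B: Δ = 6!·0!·6!/13! = 1/12012; Racah Σ t=1..1: t=1:−1/14400 = -1/14400; ⇒ 3j(3 6 3; 2 0 -2)² = 3/1001, sgn +1
I_A²/I_B² = (8/429)/(3/1001) = 56/9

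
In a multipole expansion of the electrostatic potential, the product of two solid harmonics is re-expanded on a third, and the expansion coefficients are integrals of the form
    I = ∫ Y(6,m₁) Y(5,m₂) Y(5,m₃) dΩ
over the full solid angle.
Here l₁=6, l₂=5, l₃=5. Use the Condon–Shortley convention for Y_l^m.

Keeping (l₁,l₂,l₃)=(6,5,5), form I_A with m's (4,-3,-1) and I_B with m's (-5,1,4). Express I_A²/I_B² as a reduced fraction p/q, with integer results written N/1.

169/891

Shared (l₁,l₂,l₃)=(6,5,5): N and (l;000)² cancel in I_A²/I_B².
A: Δ = 6!·6!·4!/17! = 1/28588560; Racah Σ t=0..2: t=0:+1/138240 t=1:−1/86400 t=2:+1/829440 = -13/4147200; ⇒ 3j(6 5 5; 4 -3 -1)² = 13/3740, sgn -1
B: Δ = 6!·6!·4!/17! = 1/28588560; Racah Σ t=5..6: t=5:−1/518400 t=6:+1/2073600 = -1/691200; ⇒ 3j(6 5 5; -5 1 4)² = 81/4420, sgn +1
I_A²/I_B² = (13/3740)/(81/4420) = 169/891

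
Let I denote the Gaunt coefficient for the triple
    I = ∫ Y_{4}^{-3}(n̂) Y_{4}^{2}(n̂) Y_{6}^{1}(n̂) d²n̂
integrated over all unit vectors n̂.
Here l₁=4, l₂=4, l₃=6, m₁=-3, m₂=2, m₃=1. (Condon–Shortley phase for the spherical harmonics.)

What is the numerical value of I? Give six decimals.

Checks pass: Σm=0; 14 even; l₃=6∈[0,8].
(2·4+1)(2·4+1)(2·6+1) = 1053
Δ: 2! 6! 6! / 15! → 1/1261260
sum: t=0:+1/4608 t=1:−1/1296 t=2:+1/4608 = -7/20736
3j²(4 4 6; 0 0 0) = Δ·Π!·Σ² = 20/1287  (sign -1)
sum: t=1:−1/86400 t=2:+1/11520 = 13/172800
3j²(4 4 6; -3 2 1) = Δ·Π!·Σ² = 13/660  (sign -1)
combine: 4πI² = 1053·20/1287·13/660 = 39/121
take √, sign +1: I = 0.16015286

0.160153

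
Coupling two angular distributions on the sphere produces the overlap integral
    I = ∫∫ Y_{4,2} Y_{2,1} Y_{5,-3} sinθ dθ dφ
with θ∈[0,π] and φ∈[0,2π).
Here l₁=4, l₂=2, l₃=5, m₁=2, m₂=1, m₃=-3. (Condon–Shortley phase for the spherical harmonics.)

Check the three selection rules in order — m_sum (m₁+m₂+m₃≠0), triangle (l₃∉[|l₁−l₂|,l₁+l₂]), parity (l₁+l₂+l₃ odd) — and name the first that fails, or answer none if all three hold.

parity

m₁+m₂+m₃ = 2 + 1 − 3 = 0  ✓
triangle: |4−2|=2 ≤ l₃=5 ≤ 4+2=6  ✓
parity: l₁+l₂+l₃ = 11 is odd  ✗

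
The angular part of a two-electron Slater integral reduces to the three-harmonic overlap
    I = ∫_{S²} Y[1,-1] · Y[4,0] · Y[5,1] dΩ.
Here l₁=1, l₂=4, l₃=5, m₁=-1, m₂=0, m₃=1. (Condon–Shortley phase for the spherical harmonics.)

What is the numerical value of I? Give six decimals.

-0.190188

m-sum 0 ✓  L=10 even ✓  3≤5≤5 ✓
Π(2lᵢ+1) = 3×9×11 = 297
triangle coeff Δ(1,4,5) = 1/495
Σ_t [0,0]: t=0:+1/576 = 1/576
(3j)²=5/99 [(1 4 5; 0 0 0)], sign=-1
Σ_t [0,0]: t=0:+1/1152 = 1/1152
(3j)²=1/33 [(1 4 5; -1 0 1)], sign=+1
⇒ 4πI² = 5/11
I = (-1)√(5/11/(4π)) = -0.19018827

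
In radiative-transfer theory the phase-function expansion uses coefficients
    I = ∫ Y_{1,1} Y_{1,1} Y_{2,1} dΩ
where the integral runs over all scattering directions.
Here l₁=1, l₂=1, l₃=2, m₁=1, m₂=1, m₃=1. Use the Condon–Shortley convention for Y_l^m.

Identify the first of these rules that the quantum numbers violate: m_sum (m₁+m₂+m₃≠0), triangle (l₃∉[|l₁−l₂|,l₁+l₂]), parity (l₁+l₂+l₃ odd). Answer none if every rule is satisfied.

azimuthal sum: 1 + 1 + 1 = 3  ✗
0 ≤ 2 ≤ 2 (triangle on l)
L = 1 + 1 + 2 = 4 (even)

m_sum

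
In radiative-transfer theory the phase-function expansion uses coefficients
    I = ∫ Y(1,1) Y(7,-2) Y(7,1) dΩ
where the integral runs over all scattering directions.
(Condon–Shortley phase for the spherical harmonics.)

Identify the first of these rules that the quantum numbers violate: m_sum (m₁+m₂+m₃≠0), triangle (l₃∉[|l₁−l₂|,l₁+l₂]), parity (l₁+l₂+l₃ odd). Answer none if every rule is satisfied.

parity

Σmᵢ = 0  ✓
l₃∈[|l₁−l₂|,l₁+l₂]=[6,8], have l₃=7  ✓
Σlᵢ = 15 ⇒ odd  ✗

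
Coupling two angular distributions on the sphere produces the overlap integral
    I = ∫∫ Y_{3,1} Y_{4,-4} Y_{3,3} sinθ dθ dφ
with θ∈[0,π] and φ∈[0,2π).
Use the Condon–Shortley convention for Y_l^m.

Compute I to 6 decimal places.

-0.166198

Checks pass: Σm=0; 10 even; l₃=3∈[1,7].
(2·3+1)(2·4+1)(2·3+1) = 441
Δ: 4! 2! 4! / 11! → 1/34650
sum: t=1:−1/72 t=2:+1/16 t=3:−1/72 = 5/144
3j²(3 4 3; 0 0 0) = Δ·Π!·Σ² = 2/77  (sign -1)
sum: t=0:+1/1152 = 1/1152
3j²(3 4 3; 1 -4 3) = Δ·Π!·Σ² = 1/33  (sign +1)
combine: 4πI² = 441·2/77·1/33 = 42/121
take √, sign -1: I = -0.16619847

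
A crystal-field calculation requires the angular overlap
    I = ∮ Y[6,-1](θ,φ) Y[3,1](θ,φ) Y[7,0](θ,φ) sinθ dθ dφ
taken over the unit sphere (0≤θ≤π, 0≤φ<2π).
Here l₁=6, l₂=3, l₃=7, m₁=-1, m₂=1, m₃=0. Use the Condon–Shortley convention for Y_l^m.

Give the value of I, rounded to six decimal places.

0.006417

Rules hold: Σm=0, L=16 even, 3≤7≤9.
N = 13·7·15 = 1365
Δ = 2!·10!·4!/17! = 1/2042040
Racah Σ t=0..2: t=0:+1/207360 t=1:−1/57600 t=2:+1/207360 = -1/129600
⇒ 3j(6 3 7; 0 0 0)² = 168/12155, sgn +1
Racah Σ t=0..2: t=0:+1/1451520 t=1:−1/103680 t=2:+1/115200 = -1/3628800
⇒ 3j(6 3 7; -1 1 0)² = 1/36465, sgn +1
4πI² = N·(3j₀)²·(3jₘ)² = 1176/2272985
I = +1·√(0.000517381/4π) = 0.00641653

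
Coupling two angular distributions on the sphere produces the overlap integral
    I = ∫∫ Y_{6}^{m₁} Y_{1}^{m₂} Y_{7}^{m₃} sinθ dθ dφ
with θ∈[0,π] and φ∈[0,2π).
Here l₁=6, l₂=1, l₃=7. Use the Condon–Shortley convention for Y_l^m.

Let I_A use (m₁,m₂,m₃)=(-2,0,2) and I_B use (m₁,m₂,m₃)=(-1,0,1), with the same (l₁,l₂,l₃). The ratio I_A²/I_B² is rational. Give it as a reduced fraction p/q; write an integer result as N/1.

15/16

Same 6,1,7: normalisation and zero-m 3j drop out of the ratio.
A: Δ: 0! 12! 2! / 15! → 1/1365; sum: t=0:+1/967680 = 1/967680; 3j²(6 1 7; -2 0 2) = Δ·Π!·Σ² = 3/91  (sign -1)
B: Δ: 0! 12! 2! / 15! → 1/1365; sum: t=0:+1/604800 = 1/604800; 3j²(6 1 7; -1 0 1) = Δ·Π!·Σ² = 16/455  (sign +1)
I_A²/I_B² = (3/91)/(16/455) = 15/16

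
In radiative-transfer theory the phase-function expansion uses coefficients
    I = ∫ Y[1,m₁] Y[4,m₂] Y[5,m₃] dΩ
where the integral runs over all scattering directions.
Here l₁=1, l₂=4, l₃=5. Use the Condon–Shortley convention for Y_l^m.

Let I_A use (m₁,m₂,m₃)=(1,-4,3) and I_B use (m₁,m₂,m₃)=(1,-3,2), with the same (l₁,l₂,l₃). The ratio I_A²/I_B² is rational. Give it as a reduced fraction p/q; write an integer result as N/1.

Same 1,4,5: normalisation and zero-m 3j drop out of the ratio.
A: Δ: 0! 2! 8! / 11! → 1/495; sum: t=0:+1/80640 = 1/80640; 3j²(1 4 5; 1 -4 3) = Δ·Π!·Σ² = 1/495  (sign +1)
B: Δ: 0! 2! 8! / 11! → 1/495; sum: t=0:+1/10080 = 1/10080; 3j²(1 4 5; 1 -3 2) = Δ·Π!·Σ² = 1/165  (sign -1)
I_A²/I_B² = (1/495)/(1/165) = 1/3

1/3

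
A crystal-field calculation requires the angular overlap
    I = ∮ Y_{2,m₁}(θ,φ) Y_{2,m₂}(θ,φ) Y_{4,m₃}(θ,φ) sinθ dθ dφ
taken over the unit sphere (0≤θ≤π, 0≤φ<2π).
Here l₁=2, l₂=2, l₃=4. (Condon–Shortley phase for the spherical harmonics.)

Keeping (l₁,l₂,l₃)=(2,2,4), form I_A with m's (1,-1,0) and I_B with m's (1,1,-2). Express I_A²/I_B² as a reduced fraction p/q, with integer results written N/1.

Shared (l₁,l₂,l₃)=(2,2,4): N and (l;000)² cancel in I_A²/I_B².
A: Δ = 0!·4!·4!/9! = 1/630; Racah Σ t=0..0: t=0:+1/36 = 1/36; ⇒ 3j(2 2 4; 1 -1 0)² = 8/315, sgn +1
B: Δ = 0!·4!·4!/9! = 1/630; Racah Σ t=0..0: t=0:+1/36 = 1/36; ⇒ 3j(2 2 4; 1 1 -2)² = 4/63, sgn +1
I_A²/I_B² = (8/315)/(4/63) = 2/5

2/5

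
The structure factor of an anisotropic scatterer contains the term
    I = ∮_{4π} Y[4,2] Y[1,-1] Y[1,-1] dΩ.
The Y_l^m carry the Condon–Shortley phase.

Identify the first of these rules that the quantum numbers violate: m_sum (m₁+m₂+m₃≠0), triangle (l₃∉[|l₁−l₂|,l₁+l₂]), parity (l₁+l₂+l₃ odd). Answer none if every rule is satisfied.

triangle

azimuthal sum: 2 − 1 − 1 = 0  ✓
3 ≤ 1 ≤ 5 (triangle on l)  ✗
L = 4 + 1 + 1 = 6 (even)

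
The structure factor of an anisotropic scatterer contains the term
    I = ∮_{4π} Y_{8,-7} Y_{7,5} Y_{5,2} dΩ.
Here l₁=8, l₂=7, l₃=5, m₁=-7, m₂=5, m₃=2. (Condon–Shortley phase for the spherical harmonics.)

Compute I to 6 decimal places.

0.018143

Rules hold: Σm=0, L=20 even, 1≤5≤15.
N = 17·15·11 = 2805
Δ = 10!·6!·4!/21! = 1/814773960
Racah Σ t=3..7: t=3:−1/87091200 t=4:+1/4976640 t=5:−1/2073600 t=6:+1/4976640 t=7:−1/87091200 = -1/9676800
⇒ 3j(8 7 5; 0 0 0)² = 360/46189, sgn +1
Racah Σ t=9..10: t=9:−1/1567641600 t=10:+1/1741824000 = -1/15676416000
⇒ 3j(8 7 5; -7 5 2)² = 11/58140, sgn +1
4πI² = N·(3j₀)²·(3jₘ)² = 330/79781
I = +1·√(0.00413632/4π) = 0.01814272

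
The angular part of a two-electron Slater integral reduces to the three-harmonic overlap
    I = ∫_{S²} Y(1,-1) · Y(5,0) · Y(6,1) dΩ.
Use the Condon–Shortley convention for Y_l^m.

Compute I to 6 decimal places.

-0.187239

Rules hold: Σm=0, L=12 even, 4≤6≤6.
N = 3·11·13 = 429
Δ = 0!·2!·10!/13! = 1/858
Racah Σ t=0..0: t=0:+1/14400 = 1/14400
⇒ 3j(1 5 6; 0 0 0)² = 6/143, sgn +1
Racah Σ t=0..0: t=0:+1/28800 = 1/28800
⇒ 3j(1 5 6; -1 0 1)² = 7/286, sgn -1
4πI² = N·(3j₀)²·(3jₘ)² = 63/143
I = -1·√(0.440559/4π) = -0.18723944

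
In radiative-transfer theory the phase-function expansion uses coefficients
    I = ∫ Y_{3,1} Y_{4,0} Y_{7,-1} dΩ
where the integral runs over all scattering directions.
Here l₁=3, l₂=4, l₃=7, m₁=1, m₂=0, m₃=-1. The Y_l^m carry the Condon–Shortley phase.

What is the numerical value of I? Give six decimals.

Rules hold: Σm=0, L=14 even, 1≤7≤7.
N = 7·9·15 = 945
Δ = 0!·6!·8!/15! = 1/45045
Racah Σ t=0..0: t=0:+1/20736 = 1/20736
⇒ 3j(3 4 7; 0 0 0)² = 35/1287, sgn -1
Racah Σ t=0..0: t=0:+1/27648 = 1/27648
⇒ 3j(3 4 7; 1 0 -1)² = 10/429, sgn +1
4πI² = N·(3j₀)²·(3jₘ)² = 12250/20449
I = -1·√(0.599051/4π) = -0.21833687

-0.218337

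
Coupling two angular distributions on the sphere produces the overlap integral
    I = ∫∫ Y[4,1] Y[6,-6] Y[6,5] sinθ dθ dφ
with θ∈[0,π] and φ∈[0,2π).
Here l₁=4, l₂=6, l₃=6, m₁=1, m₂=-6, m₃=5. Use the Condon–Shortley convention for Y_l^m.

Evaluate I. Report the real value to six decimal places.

-0.192803

Checks pass: Σm=0; 16 even; l₃=6∈[2,10].
(2·4+1)(2·6+1)(2·6+1) = 1521
Δ: 4! 4! 8! / 17! → 1/15315300
sum: t=0:+1/829440 t=1:−1/25920 t=2:+1/9216 t=3:−1/25920 t=4:+1/829440 = 7/207360
3j²(4 6 6; 0 0 0) = Δ·Π!·Σ² = 28/2431  (sign +1)
sum: t=0:+1/5806080 = 1/5806080
3j²(4 6 6; 1 -6 5) = Δ·Π!·Σ² = 165/6188  (sign -1)
combine: 4πI² = 1521·28/2431·165/6188 = 135/289
take √, sign -1: I = -0.19280266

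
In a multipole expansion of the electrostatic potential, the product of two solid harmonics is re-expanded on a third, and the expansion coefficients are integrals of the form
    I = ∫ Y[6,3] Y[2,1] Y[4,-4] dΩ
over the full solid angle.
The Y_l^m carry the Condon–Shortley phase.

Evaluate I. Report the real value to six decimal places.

m-sum 0 ✓  L=12 even ✓  4≤4≤8 ✓
Π(2lᵢ+1) = 13×5×9 = 585
triangle coeff Δ(6,2,4) = 1/6435
Σ_t [2,2]: t=2:+1/2304 = 1/2304
(3j)²=5/143 [(6 2 4; 0 0 0)], sign=+1
Σ_t [3,3]: t=3:−1/241920 = -1/241920
(3j)²=1/715 [(6 2 4; 3 1 -4)], sign=-1
⇒ 4πI² = 45/1573
I = (-1)√(45/1573/(4π)) = -0.04771303

-0.047713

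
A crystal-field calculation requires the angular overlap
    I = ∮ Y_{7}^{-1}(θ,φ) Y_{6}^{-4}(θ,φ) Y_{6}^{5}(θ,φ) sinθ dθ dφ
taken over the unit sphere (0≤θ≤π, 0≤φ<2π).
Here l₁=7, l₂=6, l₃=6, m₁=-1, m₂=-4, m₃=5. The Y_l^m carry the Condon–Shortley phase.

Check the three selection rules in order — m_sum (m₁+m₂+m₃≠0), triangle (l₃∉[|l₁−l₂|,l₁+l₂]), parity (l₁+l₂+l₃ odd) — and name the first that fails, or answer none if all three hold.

azimuthal sum: -1 − 4 + 5 = 0  ✓
1 ≤ 6 ≤ 13 (triangle on l)  ✓
L = 7 + 6 + 6 = 19 (odd)  ✗

parity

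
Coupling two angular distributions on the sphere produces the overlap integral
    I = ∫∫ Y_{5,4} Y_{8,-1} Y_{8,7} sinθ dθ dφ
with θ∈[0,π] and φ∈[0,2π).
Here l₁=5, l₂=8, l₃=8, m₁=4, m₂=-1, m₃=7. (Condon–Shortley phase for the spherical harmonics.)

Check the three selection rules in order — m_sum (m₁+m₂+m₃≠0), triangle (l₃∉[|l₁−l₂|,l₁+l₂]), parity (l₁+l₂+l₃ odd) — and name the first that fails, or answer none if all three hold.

m₁+m₂+m₃ = 4 − 1 + 7 = 10  ✗
triangle: |5−8|=3 ≤ l₃=8 ≤ 5+8=13
parity: l₁+l₂+l₃ = 21 is odd

m_sum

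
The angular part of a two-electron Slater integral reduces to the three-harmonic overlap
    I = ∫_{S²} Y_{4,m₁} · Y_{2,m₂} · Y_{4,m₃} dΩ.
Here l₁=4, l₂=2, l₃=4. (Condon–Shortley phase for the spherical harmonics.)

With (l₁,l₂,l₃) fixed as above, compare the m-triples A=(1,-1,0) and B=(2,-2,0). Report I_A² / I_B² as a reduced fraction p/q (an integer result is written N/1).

Same 4,2,4: normalisation and zero-m 3j drop out of the ratio.
A: Δ: 2! 6! 2! / 11! → 1/13860; sum: t=0:+1/72 t=1:−1/96 = 1/288; 3j²(4 2 4; 1 -1 0) = Δ·Π!·Σ² = 1/462  (sign +1)
B: Δ: 2! 6! 2! / 11! → 1/13860; sum: t=0:+1/192 = 1/192; 3j²(4 2 4; 2 -2 0) = Δ·Π!·Σ² = 3/77  (sign +1)
I_A²/I_B² = (1/462)/(3/77) = 1/18

1/18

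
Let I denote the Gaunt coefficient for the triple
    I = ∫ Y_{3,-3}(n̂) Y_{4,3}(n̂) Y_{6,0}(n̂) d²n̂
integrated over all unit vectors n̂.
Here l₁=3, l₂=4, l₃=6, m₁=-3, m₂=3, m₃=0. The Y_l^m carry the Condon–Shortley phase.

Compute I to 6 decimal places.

0.000000

L=13 odd ⇒ parity kills the (l;000) factor ⇒ I = 0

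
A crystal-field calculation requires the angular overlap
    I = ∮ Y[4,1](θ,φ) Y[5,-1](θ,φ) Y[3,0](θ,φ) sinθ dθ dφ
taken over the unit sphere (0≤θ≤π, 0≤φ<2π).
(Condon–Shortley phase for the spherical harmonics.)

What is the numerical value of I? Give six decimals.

m-sum 0 ✓  L=12 even ✓  1≤3≤9 ✓
Π(2lᵢ+1) = 9×11×7 = 693
triangle coeff Δ(4,5,3) = 1/180180
Σ_t [2,4]: t=2:+1/576 t=3:−1/144 t=4:+1/576 = -1/288
(3j)²=20/1001 [(4 5 3; 0 0 0)], sign=+1
Σ_t [1,3]: t=1:−1/1440 t=2:+1/192 t=3:−1/432 = 19/8640
(3j)²=361/30030 [(4 5 3; 1 -1 0)], sign=-1
⇒ 4πI² = 2166/13013
I = (-1)√(2166/13013/(4π)) = -0.11508947

-0.115089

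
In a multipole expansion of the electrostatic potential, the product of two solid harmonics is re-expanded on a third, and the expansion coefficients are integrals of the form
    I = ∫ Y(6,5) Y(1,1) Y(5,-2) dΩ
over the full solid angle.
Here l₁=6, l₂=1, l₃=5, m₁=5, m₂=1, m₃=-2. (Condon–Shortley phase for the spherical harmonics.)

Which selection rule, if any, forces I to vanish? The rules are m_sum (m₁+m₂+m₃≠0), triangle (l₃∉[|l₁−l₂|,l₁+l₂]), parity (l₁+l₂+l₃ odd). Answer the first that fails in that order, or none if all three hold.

m_sum

m₁+m₂+m₃ = 5 + 1 − 2 = 4  ✗
triangle: |6−1|=5 ≤ l₃=5 ≤ 6+1=7
parity: l₁+l₂+l₃ = 12 is even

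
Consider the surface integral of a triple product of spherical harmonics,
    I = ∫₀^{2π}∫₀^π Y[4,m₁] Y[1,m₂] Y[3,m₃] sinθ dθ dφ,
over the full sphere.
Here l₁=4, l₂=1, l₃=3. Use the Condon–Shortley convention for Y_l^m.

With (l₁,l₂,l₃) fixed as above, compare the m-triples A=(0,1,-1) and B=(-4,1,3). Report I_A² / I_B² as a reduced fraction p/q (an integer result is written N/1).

3/14

Shared (l₁,l₂,l₃)=(4,1,3): N and (l;000)² cancel in I_A²/I_B².
A: Δ = 2!·6!·0!/9! = 1/252; Racah Σ t=2..2: t=2:+1/96 = 1/96; ⇒ 3j(4 1 3; 0 1 -1)² = 1/42, sgn +1
B: Δ = 2!·6!·0!/9! = 1/252; Racah Σ t=2..2: t=2:+1/1440 = 1/1440; ⇒ 3j(4 1 3; -4 1 3)² = 1/9, sgn +1
I_A²/I_B² = (1/42)/(1/9) = 3/14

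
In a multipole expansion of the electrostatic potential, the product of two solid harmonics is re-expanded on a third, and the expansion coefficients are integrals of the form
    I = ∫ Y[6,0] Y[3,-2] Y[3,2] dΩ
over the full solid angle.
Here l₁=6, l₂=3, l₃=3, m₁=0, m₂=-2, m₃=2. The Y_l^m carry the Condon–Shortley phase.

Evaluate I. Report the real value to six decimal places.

0.071126

m-sum 0 ✓  L=12 even ✓  3≤3≤9 ✓
Π(2lᵢ+1) = 13×7×7 = 637
triangle coeff Δ(6,3,3) = 1/12012
Σ_t [3,3]: t=3:−1/1296 = -1/1296
(3j)²=100/3003 [(6 3 3; 0 0 0)], sign=+1
Σ_t [1,1]: t=1:−1/14400 = -1/14400
(3j)²=3/1001 [(6 3 3; 0 -2 2)], sign=+1
⇒ 4πI² = 100/1573
I = (+1)√(100/1573/(4π)) = 0.07112638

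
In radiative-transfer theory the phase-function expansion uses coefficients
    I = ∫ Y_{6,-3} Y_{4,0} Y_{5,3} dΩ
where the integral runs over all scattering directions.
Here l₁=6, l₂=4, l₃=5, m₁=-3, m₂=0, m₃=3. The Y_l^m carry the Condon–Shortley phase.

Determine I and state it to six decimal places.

0.000000

Σlᵢ=15 odd — θ-integrand is odd under cosθ→−cosθ; I=0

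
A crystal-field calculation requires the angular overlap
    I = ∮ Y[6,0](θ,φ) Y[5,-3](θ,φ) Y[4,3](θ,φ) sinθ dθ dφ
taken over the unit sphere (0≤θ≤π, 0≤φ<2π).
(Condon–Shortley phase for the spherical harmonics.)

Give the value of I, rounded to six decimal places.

Σlᵢ=15 odd — θ-integrand is odd under cosθ→−cosθ; I=0

0.000000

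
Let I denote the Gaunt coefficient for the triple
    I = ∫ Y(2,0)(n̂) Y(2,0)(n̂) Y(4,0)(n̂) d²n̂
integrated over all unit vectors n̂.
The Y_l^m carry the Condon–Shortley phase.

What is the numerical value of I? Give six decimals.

m-sum 0 ✓  L=8 even ✓  0≤4≤4 ✓
Π(2lᵢ+1) = 5×5×9 = 225
triangle coeff Δ(2,2,4) = 1/630
Σ_t [0,0]: t=0:+1/16 = 1/16
(3j)²=2/35 [(2 2 4; 0 0 0)], sign=+1
(m-triple is (0,0,0) — same symbol as above.)
⇒ 4πI² = 36/49
I = (+1)√(36/49/(4π)) = 0.24179554

0.241796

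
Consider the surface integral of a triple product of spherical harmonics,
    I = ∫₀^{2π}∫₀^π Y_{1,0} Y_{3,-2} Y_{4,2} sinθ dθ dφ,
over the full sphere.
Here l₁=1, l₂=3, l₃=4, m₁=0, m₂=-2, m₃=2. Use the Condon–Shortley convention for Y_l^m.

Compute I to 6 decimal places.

0.213244

Checks pass: Σm=0; 8 even; l₃=4∈[2,4].
(2·1+1)(2·3+1)(2·4+1) = 189
Δ: 0! 2! 6! / 9! → 1/252
sum: t=0:+1/36 = 1/36
3j²(1 3 4; 0 0 0) = Δ·Π!·Σ² = 4/63  (sign +1)
sum: t=0:+1/120 = 1/120
3j²(1 3 4; 0 -2 2) = Δ·Π!·Σ² = 1/21  (sign +1)
combine: 4πI² = 189·4/63·1/21 = 4/7
take √, sign +1: I = 0.21324362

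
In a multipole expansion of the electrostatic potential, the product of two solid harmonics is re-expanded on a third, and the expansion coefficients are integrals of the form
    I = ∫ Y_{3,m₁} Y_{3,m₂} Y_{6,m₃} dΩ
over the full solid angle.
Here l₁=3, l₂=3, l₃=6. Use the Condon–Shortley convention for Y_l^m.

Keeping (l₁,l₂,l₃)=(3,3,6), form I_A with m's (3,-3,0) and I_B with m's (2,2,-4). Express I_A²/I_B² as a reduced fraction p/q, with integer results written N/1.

1/504

Same 3,3,6: normalisation and zero-m 3j drop out of the ratio.
A: Δ: 0! 6! 6! / 13! → 1/12012; sum: t=0:+1/518400 = 1/518400; 3j²(3 3 6; 3 -3 0) = Δ·Π!·Σ² = 1/12012  (sign +1)
B: Δ: 0! 6! 6! / 13! → 1/12012; sum: t=0:+1/14400 = 1/14400; 3j²(3 3 6; 2 2 -4) = Δ·Π!·Σ² = 6/143  (sign +1)
I_A²/I_B² = (1/12012)/(6/143) = 1/504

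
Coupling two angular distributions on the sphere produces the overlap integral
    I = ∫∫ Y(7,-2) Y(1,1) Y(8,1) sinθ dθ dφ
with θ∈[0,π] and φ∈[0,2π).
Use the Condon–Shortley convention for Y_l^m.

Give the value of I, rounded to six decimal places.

Checks pass: Σm=0; 16 even; l₃=8∈[6,8].
(2·7+1)(2·1+1)(2·8+1) = 765
Δ: 0! 14! 2! / 17! → 1/2040
sum: t=0:+1/25401600 = 1/25401600
3j²(7 1 8; 0 0 0) = Δ·Π!·Σ² = 8/255  (sign +1)
sum: t=0:+1/87091200 = 1/87091200
3j²(7 1 8; -2 1 1) = Δ·Π!·Σ² = 7/680  (sign -1)
combine: 4πI² = 765·8/255·7/680 = 21/85
take √, sign -1: I = -0.14021525

-0.140215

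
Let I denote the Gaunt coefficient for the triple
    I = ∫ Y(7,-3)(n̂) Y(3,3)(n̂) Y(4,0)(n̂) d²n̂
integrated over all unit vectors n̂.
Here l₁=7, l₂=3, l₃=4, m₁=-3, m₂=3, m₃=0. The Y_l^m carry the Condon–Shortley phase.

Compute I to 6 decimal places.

-0.097643

Rules hold: Σm=0, L=14 even, 4≤4≤10.
N = 15·7·9 = 945
Δ = 6!·8!·0!/15! = 1/45045
Racah Σ t=3..3: t=3:−1/20736 = -1/20736
⇒ 3j(7 3 4; 0 0 0)² = 35/1287, sgn -1
Racah Σ t=6..6: t=6:+1/414720 = 1/414720
⇒ 3j(7 3 4; -3 3 0)² = 2/429, sgn +1
4πI² = N·(3j₀)²·(3jₘ)² = 2450/20449
I = -1·√(0.11981/4π) = -0.09764322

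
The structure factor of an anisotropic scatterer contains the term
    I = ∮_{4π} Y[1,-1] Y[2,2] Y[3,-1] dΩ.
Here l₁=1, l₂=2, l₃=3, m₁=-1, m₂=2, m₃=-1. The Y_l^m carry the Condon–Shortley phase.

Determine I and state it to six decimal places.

-0.082589

m-sum 0 ✓  L=6 even ✓  1≤3≤3 ✓
Π(2lᵢ+1) = 3×5×7 = 105
triangle coeff Δ(1,2,3) = 1/105
Σ_t [0,0]: t=0:+1/4 = 1/4
(3j)²=3/35 [(1 2 3; 0 0 0)], sign=-1
Σ_t [0,0]: t=0:+1/48 = 1/48
(3j)²=1/105 [(1 2 3; -1 2 -1)], sign=+1
⇒ 4πI² = 3/35
I = (-1)√(3/35/(4π)) = -0.08258890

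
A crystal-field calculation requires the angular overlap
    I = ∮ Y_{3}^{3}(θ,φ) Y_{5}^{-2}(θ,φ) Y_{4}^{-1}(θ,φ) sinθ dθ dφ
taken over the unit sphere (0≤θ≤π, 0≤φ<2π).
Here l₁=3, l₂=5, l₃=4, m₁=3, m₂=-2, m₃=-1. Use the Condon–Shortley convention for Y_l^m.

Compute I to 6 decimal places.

-0.179179

Rules hold: Σm=0, L=12 even, 2≤4≤8.
N = 7·11·9 = 693
Δ = 4!·2!·6!/13! = 1/180180
Racah Σ t=1..3: t=1:−1/576 t=2:+1/144 t=3:−1/576 = 1/288
⇒ 3j(3 5 4; 0 0 0)² = 20/1001, sgn +1
Racah Σ t=0..0: t=0:+1/1728 = 1/1728
⇒ 3j(3 5 4; 3 -2 -1)² = 25/858, sgn -1
4πI² = N·(3j₀)²·(3jₘ)² = 750/1859
I = -1·√(0.403443/4π) = -0.17917854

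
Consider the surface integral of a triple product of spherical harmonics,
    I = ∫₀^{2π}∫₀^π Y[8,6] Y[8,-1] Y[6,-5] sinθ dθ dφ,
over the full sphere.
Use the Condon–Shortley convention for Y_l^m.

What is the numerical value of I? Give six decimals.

0.146422

Checks pass: Σm=0; 22 even; l₃=6∈[0,16].
(2·8+1)(2·8+1)(2·6+1) = 3757
Δ: 10! 6! 6! / 23! → 1/13742520792
sum: t=2:+1/41803776000 t=3:−1/435456000 t=4:+1/39813120 t=5:−1/18662400 t=6:+1/39813120 t=7:−1/435456000 t=8:+1/41803776000 = -11/1393459200
3j²(8 8 6; 0 0 0) = Δ·Π!·Σ² = 600/96577  (sign -1)
sum: t=1:−1/31352832000 t=2:+1/6967296000 = 1/8957952000
3j²(8 8 6; 6 -1 -5) = Δ·Π!·Σ² = 343/29716  (sign -1)
combine: 4πI² = 3757·600/96577·343/29716 = 51450/190969
take √, sign +1: I = 0.14642200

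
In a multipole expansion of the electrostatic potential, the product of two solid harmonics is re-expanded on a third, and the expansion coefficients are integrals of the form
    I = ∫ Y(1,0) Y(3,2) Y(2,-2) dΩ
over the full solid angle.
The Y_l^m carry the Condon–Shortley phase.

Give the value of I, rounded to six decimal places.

m-sum 0 ✓  L=6 even ✓  2≤2≤4 ✓
Π(2lᵢ+1) = 3×7×5 = 105
triangle coeff Δ(1,3,2) = 1/105
Σ_t [1,1]: t=1:−1/4 = -1/4
(3j)²=3/35 [(1 3 2; 0 0 0)], sign=-1
Σ_t [1,1]: t=1:−1/24 = -1/24
(3j)²=1/21 [(1 3 2; 0 2 -2)], sign=-1
⇒ 4πI² = 3/7
I = (+1)√(3/7/(4π)) = 0.18467439

0.184674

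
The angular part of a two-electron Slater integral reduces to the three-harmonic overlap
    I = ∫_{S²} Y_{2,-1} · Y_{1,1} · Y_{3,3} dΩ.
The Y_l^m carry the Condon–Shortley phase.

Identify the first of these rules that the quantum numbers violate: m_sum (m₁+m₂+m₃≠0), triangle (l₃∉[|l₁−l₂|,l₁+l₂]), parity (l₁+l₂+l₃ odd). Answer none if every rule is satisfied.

m_sum

Σmᵢ = 3  ✗
l₃∈[|l₁−l₂|,l₁+l₂]=[1,3], have l₃=3
Σlᵢ = 6 ⇒ even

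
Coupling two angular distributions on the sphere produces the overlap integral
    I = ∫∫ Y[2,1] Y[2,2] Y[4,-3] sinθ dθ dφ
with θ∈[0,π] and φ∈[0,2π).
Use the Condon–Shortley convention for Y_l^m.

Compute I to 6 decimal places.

-0.238414

Checks pass: Σm=0; 8 even; l₃=4∈[0,4].
(2·2+1)(2·2+1)(2·4+1) = 225
Δ: 0! 4! 4! / 9! → 1/630
sum: t=0:+1/16 = 1/16
3j²(2 2 4; 0 0 0) = Δ·Π!·Σ² = 2/35  (sign +1)
sum: t=0:+1/144 = 1/144
3j²(2 2 4; 1 2 -3) = Δ·Π!·Σ² = 1/18  (sign -1)
combine: 4πI² = 225·2/35·1/18 = 5/7
take √, sign -1: I = -0.23841361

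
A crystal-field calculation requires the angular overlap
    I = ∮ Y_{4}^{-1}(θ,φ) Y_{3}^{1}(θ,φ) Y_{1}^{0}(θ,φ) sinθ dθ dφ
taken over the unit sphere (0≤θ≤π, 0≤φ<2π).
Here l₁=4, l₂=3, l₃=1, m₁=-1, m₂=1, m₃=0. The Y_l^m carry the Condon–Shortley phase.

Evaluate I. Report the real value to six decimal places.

Rules hold: Σm=0, L=8 even, 1≤1≤7.
N = 9·7·3 = 189
Δ = 6!·2!·0!/9! = 1/252
Racah Σ t=3..3: t=3:−1/36 = -1/36
⇒ 3j(4 3 1; 0 0 0)² = 4/63, sgn +1
Racah Σ t=4..4: t=4:+1/48 = 1/48
⇒ 3j(4 3 1; -1 1 0)² = 5/84, sgn -1
4πI² = N·(3j₀)²·(3jₘ)² = 5/7
I = -1·√(0.714286/4π) = -0.23841361

-0.238414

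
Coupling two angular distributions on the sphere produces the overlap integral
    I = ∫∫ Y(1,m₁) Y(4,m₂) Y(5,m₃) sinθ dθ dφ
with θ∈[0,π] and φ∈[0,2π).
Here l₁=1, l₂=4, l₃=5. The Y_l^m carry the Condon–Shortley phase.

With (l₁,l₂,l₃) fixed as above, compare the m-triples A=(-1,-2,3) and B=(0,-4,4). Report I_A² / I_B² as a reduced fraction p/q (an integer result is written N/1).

28/9

Shared (l₁,l₂,l₃)=(1,4,5): N and (l;000)² cancel in I_A²/I_B².
A: Δ = 0!·2!·8!/11! = 1/495; Racah Σ t=0..0: t=0:+1/2880 = 1/2880; ⇒ 3j(1 4 5; -1 -2 3)² = 28/495, sgn +1
B: Δ = 0!·2!·8!/11! = 1/495; Racah Σ t=0..0: t=0:+1/40320 = 1/40320; ⇒ 3j(1 4 5; 0 -4 4)² = 1/55, sgn -1
I_A²/I_B² = (28/495)/(1/55) = 28/9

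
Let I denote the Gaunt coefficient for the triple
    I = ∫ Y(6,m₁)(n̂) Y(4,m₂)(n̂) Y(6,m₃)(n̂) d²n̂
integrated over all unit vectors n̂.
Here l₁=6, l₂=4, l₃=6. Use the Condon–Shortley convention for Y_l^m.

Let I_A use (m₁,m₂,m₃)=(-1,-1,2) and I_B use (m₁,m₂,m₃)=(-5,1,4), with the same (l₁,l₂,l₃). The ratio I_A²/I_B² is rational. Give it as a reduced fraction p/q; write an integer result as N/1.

2809/495

Same 6,4,6: normalisation and zero-m 3j drop out of the ratio.
A: Δ: 4! 8! 4! / 17! → 1/15315300; sum: t=0:+1/725760 t=1:−1/34560 t=2:+1/17280 t=3:−1/82944 = 53/2903040; 3j²(6 4 6; -1 -1 2) = Δ·Π!·Σ² = 2809/306306  (sign +1)
B: Δ: 4! 8! 4! / 17! → 1/15315300; sum: t=3:−1/967680 t=4:+1/725760 = 1/2903040; 3j²(6 4 6; -5 1 4) = Δ·Π!·Σ² = 5/3094  (sign +1)
I_A²/I_B² = (2809/306306)/(5/3094) = 2809/495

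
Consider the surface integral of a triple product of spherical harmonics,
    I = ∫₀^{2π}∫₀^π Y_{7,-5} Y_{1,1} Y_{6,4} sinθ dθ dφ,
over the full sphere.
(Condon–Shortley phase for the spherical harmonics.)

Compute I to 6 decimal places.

m-sum 0 ✓  L=14 even ✓  6≤6≤8 ✓
Π(2lᵢ+1) = 15×3×13 = 585
triangle coeff Δ(7,1,6) = 1/1365
Σ_t [1,1]: t=1:−1/518400 = -1/518400
(3j)²=7/195 [(7 1 6; 0 0 0)], sign=-1
Σ_t [2,2]: t=2:+1/14515200 = 1/14515200
(3j)²=22/455 [(7 1 6; -5 1 4)], sign=+1
⇒ 4πI² = 66/65
I = (-1)√(66/65/(4π)) = -0.28425647

-0.284256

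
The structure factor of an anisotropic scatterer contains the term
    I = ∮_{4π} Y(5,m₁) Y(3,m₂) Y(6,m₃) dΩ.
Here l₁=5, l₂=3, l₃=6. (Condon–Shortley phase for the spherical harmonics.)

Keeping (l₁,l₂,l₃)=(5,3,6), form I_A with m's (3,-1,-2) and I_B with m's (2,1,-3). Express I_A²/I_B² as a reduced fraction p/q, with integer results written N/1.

Shared (l₁,l₂,l₃)=(5,3,6): N and (l;000)² cancel in I_A²/I_B².
A: Δ = 2!·8!·4!/15! = 1/675675; Racah Σ t=0..2: t=0:+1/11520 t=1:−1/30240 t=2:+1/1935360 = 1/18432; ⇒ 3j(5 3 6; 3 -1 -2)² = 7/429, sgn +1
B: Δ = 2!·8!·4!/15! = 1/675675; Racah Σ t=0..2: t=0:+1/34560 t=1:−1/8640 t=2:+1/40320 = -1/16128; ⇒ 3j(5 3 6; 2 1 -3)² = 18/1001, sgn +1
I_A²/I_B² = (7/429)/(18/1001) = 49/54

49/54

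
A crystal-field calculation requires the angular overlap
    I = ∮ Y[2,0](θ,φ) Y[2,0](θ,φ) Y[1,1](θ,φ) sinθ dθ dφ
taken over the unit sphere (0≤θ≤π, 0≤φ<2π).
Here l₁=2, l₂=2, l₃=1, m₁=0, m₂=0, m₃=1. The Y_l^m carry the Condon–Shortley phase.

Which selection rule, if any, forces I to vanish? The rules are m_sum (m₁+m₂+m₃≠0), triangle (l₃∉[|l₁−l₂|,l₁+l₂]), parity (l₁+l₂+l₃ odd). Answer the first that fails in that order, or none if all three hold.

Σmᵢ = 1  ✗
l₃∈[|l₁−l₂|,l₁+l₂]=[0,4], have l₃=1
Σlᵢ = 5 ⇒ odd

m_sum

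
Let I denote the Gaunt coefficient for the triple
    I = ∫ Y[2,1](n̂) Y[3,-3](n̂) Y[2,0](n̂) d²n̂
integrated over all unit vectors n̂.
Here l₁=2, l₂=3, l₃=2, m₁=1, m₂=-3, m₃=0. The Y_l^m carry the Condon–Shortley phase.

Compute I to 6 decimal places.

0.000000

1 − 3 + 0 = -2 ≠ 0: azimuthal integral kills it; I = 0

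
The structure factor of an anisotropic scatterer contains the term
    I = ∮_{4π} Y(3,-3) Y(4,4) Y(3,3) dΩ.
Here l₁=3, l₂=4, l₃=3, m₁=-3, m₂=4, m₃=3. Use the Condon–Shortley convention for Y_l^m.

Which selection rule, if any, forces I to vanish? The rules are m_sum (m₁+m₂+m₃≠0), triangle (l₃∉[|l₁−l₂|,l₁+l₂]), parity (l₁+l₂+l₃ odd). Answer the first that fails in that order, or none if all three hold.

Σmᵢ = 4  ✗
l₃∈[|l₁−l₂|,l₁+l₂]=[1,7], have l₃=3
Σlᵢ = 10 ⇒ even

m_sum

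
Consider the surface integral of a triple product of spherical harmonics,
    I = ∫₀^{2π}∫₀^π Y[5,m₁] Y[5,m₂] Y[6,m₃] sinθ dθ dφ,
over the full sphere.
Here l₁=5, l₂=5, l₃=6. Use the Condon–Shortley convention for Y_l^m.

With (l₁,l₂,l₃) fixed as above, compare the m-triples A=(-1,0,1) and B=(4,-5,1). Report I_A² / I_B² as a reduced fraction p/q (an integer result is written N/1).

16/27

l's match ⇒ only the (l;m) 3-j factors differ between A and B.
A: triangle coeff Δ(5,5,6) = 1/28588560; Σ_t [0,4]: t=0:+1/2073600 t=1:−1/34560 t=2:+1/6912 t=3:−1/10368 t=4:+1/138240 = 7/259200; (3j)²=28/7293 [(5 5 6; -1 0 1)], sign=-1
B: triangle coeff Δ(5,5,6) = 1/28588560; Σ_t [0,0]: t=0:+1/2073600 = 1/2073600; (3j)²=63/9724 [(5 5 6; 4 -5 1)], sign=-1
I_A²/I_B² = (28/7293)/(63/9724) = 16/27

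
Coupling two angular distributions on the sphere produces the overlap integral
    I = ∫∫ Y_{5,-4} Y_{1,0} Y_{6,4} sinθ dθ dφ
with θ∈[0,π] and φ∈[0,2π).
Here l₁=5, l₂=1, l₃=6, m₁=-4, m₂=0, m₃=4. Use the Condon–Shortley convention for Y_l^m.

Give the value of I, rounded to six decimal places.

Checks pass: Σm=0; 12 even; l₃=6∈[4,6].
(2·5+1)(2·1+1)(2·6+1) = 429
Δ: 0! 10! 2! / 13! → 1/858
sum: t=0:+1/14400 = 1/14400
3j²(5 1 6; 0 0 0) = Δ·Π!·Σ² = 6/143  (sign +1)
sum: t=0:+1/362880 = 1/362880
3j²(5 1 6; -4 0 4) = Δ·Π!·Σ² = 10/429  (sign +1)
combine: 4πI² = 429·6/143·10/429 = 60/143
take √, sign +1: I = 0.18272698

0.182727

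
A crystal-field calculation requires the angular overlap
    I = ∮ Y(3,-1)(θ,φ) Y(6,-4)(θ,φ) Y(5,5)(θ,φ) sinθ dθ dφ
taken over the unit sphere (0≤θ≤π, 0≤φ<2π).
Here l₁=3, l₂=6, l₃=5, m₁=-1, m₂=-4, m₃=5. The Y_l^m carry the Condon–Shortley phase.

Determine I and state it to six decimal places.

-0.152880

m-sum 0 ✓  L=14 even ✓  3≤5≤9 ✓
Π(2lᵢ+1) = 7×13×11 = 1001
triangle coeff Δ(3,6,5) = 1/675675
Σ_t [1,3]: t=1:−1/8640 t=2:+1/2304 t=3:−1/8640 = 7/34560
(3j)²=7/429 [(3 6 5; 0 0 0)], sign=-1
Σ_t [2,2]: t=2:+1/322560 = 1/322560
(3j)²=18/1001 [(3 6 5; -1 -4 5)], sign=+1
⇒ 4πI² = 42/143
I = (-1)√(42/143/(4π)) = -0.15288036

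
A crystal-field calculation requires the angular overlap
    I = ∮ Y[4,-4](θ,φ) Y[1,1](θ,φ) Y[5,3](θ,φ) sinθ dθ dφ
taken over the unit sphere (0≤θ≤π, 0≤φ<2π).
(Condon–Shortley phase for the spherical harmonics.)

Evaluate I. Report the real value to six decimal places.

Rules hold: Σm=0, L=10 even, 3≤5≤5.
N = 9·3·11 = 297
Δ = 0!·8!·2!/11! = 1/495
Racah Σ t=0..0: t=0:+1/576 = 1/576
⇒ 3j(4 1 5; 0 0 0)² = 5/99, sgn -1
Racah Σ t=0..0: t=0:+1/80640 = 1/80640
⇒ 3j(4 1 5; -4 1 3)² = 1/495, sgn +1
4πI² = N·(3j₀)²·(3jₘ)² = 1/33
I = -1·√(0.030303/4π) = -0.04910640

-0.049106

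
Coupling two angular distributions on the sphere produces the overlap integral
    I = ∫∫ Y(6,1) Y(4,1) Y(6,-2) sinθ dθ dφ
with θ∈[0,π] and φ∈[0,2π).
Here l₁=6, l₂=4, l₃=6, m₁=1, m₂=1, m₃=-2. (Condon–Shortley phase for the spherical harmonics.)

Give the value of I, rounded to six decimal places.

0.113069

m-sum 0 ✓  L=16 even ✓  2≤6≤10 ✓
Π(2lᵢ+1) = 13×9×13 = 1521
triangle coeff Δ(6,4,6) = 1/15315300
Σ_t [0,4]: t=0:+1/829440 t=1:−1/25920 t=2:+1/9216 t=3:−1/25920 t=4:+1/829440 = 7/207360
(3j)²=28/2431 [(6 4 6; 0 0 0)], sign=+1
Σ_t [1,4]: t=1:−1/82944 t=2:+1/17280 t=3:−1/34560 t=4:+1/725760 = 53/2903040
(3j)²=2809/306306 [(6 4 6; 1 1 -2)], sign=+1
⇒ 4πI² = 5618/34969
I = (+1)√(5618/34969/(4π)) = 0.11306920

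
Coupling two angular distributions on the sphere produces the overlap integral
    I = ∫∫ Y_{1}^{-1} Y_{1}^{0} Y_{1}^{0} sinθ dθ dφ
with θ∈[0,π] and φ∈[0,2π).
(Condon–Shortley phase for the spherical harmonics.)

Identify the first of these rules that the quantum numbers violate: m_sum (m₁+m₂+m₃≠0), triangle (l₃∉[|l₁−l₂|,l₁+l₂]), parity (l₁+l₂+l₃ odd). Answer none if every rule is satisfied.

m_sum

azimuthal sum: -1 + 0 + 0 = -1  ✗
0 ≤ 1 ≤ 2 (triangle on l)
L = 1 + 1 + 1 = 3 (odd)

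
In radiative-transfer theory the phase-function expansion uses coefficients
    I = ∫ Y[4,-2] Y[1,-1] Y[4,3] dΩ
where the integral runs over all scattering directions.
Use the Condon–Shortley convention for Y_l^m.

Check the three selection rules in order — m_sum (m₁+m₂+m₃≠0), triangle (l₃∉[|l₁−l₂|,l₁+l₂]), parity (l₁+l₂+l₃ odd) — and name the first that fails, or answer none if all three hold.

parity

m₁+m₂+m₃ = -2 − 1 + 3 = 0  ✓
triangle: |4−1|=3 ≤ l₃=4 ≤ 4+1=5  ✓
parity: l₁+l₂+l₃ = 9 is odd  ✗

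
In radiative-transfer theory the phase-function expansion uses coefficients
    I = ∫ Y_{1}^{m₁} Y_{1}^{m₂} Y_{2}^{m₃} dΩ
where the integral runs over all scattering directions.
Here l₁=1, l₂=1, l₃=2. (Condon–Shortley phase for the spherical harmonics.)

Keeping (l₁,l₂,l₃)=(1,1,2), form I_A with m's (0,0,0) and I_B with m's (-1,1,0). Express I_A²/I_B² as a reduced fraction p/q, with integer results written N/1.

4/1

l's match ⇒ only the (l;m) 3-j factors differ between A and B.
A: triangle coeff Δ(1,1,2) = 1/30; Σ_t [0,0]: t=0:+1/1 = 1/1; (3j)²=2/15 [(1 1 2; 0 0 0)], sign=+1
B: triangle coeff Δ(1,1,2) = 1/30; Σ_t [0,0]: t=0:+1/4 = 1/4; (3j)²=1/30 [(1 1 2; -1 1 0)], sign=+1
I_A²/I_B² = (2/15)/(1/30) = 4/1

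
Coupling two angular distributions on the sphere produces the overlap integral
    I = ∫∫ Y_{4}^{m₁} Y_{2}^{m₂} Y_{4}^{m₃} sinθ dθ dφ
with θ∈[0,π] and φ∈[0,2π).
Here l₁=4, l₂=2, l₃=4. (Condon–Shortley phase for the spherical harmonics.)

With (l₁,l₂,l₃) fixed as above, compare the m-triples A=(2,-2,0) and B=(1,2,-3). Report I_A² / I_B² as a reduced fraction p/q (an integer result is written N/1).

10/7

l's match ⇒ only the (l;m) 3-j factors differ between A and B.
A: triangle coeff Δ(4,2,4) = 1/13860; Σ_t [0,0]: t=0:+1/192 = 1/192; (3j)²=3/77 [(4 2 4; 2 -2 0)], sign=+1
B: triangle coeff Δ(4,2,4) = 1/13860; Σ_t [2,2]: t=2:+1/480 = 1/480; (3j)²=3/110 [(4 2 4; 1 2 -3)], sign=-1
I_A²/I_B² = (3/77)/(3/110) = 10/7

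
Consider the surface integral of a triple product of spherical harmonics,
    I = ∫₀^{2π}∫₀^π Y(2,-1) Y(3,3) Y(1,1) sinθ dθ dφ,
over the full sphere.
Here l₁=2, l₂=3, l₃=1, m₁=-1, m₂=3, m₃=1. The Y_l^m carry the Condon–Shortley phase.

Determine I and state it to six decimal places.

0.000000

Σmᵢ = 3 ≠ 0, so the φ-integral vanishes; I = 0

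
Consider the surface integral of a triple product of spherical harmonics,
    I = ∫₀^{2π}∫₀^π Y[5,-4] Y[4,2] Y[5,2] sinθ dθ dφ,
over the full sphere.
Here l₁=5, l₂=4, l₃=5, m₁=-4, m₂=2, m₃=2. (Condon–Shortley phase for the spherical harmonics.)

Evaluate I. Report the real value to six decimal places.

Rules hold: Σm=0, L=14 even, 1≤5≤9.
N = 11·9·11 = 1089
Δ = 4!·6!·4!/15! = 1/3153150
Racah Σ t=0..4: t=0:+1/69120 t=1:−1/1728 t=2:+1/576 t=3:−1/1728 t=4:+1/69120 = 7/11520
⇒ 3j(5 4 5; 0 0 0)² = 2/143, sgn -1
Racah Σ t=3..4: t=3:−1/25920 t=4:+1/11520 = 1/20736
⇒ 3j(5 4 5; -4 2 2)² = 5/429, sgn -1
4πI² = N·(3j₀)²·(3jₘ)² = 30/169
I = +1·√(0.177515/4π) = 0.11885360

0.118854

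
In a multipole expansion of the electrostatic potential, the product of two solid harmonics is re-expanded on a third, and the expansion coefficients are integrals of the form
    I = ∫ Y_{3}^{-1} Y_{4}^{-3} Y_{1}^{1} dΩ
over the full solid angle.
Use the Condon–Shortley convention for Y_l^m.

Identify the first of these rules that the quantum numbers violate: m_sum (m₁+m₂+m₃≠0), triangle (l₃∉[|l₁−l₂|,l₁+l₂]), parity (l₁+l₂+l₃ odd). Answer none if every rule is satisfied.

Σmᵢ = -3  ✗
l₃∈[|l₁−l₂|,l₁+l₂]=[1,7], have l₃=1
Σlᵢ = 8 ⇒ even

m_sum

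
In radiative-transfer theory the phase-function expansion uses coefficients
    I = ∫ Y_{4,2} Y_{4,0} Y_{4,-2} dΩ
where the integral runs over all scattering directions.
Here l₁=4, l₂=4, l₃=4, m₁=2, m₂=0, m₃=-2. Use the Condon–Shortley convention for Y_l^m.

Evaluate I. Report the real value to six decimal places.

-0.083698

Checks pass: Σm=0; 12 even; l₃=4∈[0,8].
(2·4+1)(2·4+1)(2·4+1) = 729
Δ: 4! 4! 4! / 13! → 1/450450
sum: t=0:+1/13824 t=1:−1/216 t=2:+1/64 t=3:−1/216 t=4:+1/13824 = 5/768
3j²(4 4 4; 0 0 0) = Δ·Π!·Σ² = 18/1001  (sign +1)
sum: t=0:+1/2304 t=1:−1/216 t=2:+1/384 = -11/6912
3j²(4 4 4; 2 0 -2) = Δ·Π!·Σ² = 11/1638  (sign -1)
combine: 4πI² = 729·18/1001·11/1638 = 729/8281
take √, sign -1: I = -0.08369845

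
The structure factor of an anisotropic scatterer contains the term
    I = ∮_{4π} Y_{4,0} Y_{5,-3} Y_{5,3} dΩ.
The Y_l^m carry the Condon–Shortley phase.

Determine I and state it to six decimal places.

Rules hold: Σm=0, L=14 even, 1≤5≤9.
N = 9·11·11 = 1089
Δ = 4!·4!·6!/15! = 1/3153150
Racah Σ t=0..4: t=0:+1/69120 t=1:−1/1728 t=2:+1/576 t=3:−1/1728 t=4:+1/69120 = 7/11520
⇒ 3j(4 5 5; 0 0 0)² = 2/143, sgn -1
Racah Σ t=0..2: t=0:+1/27648 t=1:−1/4320 t=2:+1/11520 = -1/9216
⇒ 3j(4 5 5; 0 -3 3)² = 2/143, sgn -1
4πI² = N·(3j₀)²·(3jₘ)² = 36/169
I = +1·√(0.213018/4π) = 0.13019760

0.130198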